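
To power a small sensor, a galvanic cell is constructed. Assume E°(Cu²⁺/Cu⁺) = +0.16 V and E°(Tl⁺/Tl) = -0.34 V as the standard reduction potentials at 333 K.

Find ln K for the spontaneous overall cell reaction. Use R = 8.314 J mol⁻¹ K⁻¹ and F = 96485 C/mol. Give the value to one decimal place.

Cathode: Cu²⁺/Cu⁺; anode: Tl⁺/Tl. E°cell = (+0.16) − (-0.34) = +0.50 V, with n = 1.
ΔG° = −nFE° = −RT ln K, so ln K = nFE°/(RT) = (1)(96485)(+0.50) / ((8.314)(333)) = 17.425.

17.4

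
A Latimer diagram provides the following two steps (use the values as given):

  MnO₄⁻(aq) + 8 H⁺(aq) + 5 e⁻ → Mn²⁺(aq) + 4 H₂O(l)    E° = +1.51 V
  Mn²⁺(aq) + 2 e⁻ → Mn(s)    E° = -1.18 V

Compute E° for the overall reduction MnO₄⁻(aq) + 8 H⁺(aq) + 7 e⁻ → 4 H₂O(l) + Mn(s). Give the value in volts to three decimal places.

+0.741 V

Adding the free-energy changes (−nFE°) of the two steps gives −n₃FE°₃ = −n₁FE°₁ − n₂FE°₂.
E°₃ = (5×+1.51 + 2×-1.18) / 7 = (+5.190) / 7 = +0.741 V.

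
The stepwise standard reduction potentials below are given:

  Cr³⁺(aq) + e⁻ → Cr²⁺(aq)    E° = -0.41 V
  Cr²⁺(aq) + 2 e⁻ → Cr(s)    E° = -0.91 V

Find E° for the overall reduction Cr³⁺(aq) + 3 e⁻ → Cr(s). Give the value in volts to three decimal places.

Standard free energies of sequential steps add: ΔG°₃ = ΔG°₁ + ΔG°₂, so n₃E°₃ = n₁E°₁ + n₂E°₂.
E°₃ = (1×-0.41 + 2×-0.91) / 3 = (-2.230) / 3 = -0.743 V.

-0.743 V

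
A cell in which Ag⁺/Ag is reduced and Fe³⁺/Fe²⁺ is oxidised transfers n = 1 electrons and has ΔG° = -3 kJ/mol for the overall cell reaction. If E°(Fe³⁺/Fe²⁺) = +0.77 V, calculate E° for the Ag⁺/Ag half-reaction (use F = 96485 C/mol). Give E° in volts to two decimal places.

+0.80 V

E°cell = −ΔG°/(nF) = −(-3×10³)/((1)(96485)) = +0.031 V.
Since Ag⁺/Ag is the cathode and Fe³⁺/Fe²⁺ the anode, E°cell = E°(Ag⁺/Ag) − E°(Fe³⁺/Fe²⁺).
So E°(Ag⁺/Ag) = E°cell + E°(Fe³⁺/Fe²⁺) = +0.031 + (+0.77) = +0.80 V.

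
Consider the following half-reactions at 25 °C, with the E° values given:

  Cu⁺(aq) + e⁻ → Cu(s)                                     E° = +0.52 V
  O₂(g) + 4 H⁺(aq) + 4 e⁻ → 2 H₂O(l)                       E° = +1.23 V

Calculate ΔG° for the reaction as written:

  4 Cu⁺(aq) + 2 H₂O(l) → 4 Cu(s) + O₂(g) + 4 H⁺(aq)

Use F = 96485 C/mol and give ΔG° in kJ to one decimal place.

+274.0 kJ

As written, Cu⁺/Cu is reduced (cathode) and O₂/H₂O is oxidised (anode), so E°cell = (+0.52) − (+1.23) = -0.71 V.
Balancing electrons gives n = 4.
ΔG° = −nFE° = −(4)(96485)(-0.71) = 274,017 J = +274.0 kJ.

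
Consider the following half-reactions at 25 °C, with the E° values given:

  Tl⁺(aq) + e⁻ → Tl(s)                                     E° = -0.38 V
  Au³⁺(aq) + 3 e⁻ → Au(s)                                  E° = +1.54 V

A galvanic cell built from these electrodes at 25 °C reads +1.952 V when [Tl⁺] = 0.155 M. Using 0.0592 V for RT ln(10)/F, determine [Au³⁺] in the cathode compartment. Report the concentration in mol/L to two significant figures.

0.16 M

Au³⁺/Au is the cathode, Tl⁺/Tl the anode: E°cell = +1.92 V, n = 3.
Overall reaction: Au³⁺(aq) + 3 Tl(s) → Au(s) + 3 Tl⁺(aq); Q = [Tl⁺]^3/[Au³⁺]^1.
From E = E° − (0.0592/n) log Q: log Q = (E° − E)·n/0.0592 = (+1.92 − (+1.952))·3/0.0592 = -1.6216.
So 1·log[Au³⁺] = 3·log(0.155) − log Q = -2.4290 − (-1.6216) = -0.8074; [Au³⁺] = 10^(-0.8074) ≈ 0.16 M.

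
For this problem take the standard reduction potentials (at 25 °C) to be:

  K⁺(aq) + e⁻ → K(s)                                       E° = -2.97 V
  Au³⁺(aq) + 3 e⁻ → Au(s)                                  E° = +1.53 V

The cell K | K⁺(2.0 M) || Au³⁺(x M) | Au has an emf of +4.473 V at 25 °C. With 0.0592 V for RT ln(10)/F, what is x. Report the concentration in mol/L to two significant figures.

0.34 M

Au³⁺/Au is the cathode, K⁺/K the anode: E°cell = +4.50 V, n = 3.
Overall reaction: Au³⁺(aq) + 3 K(s) → Au(s) + 3 K⁺(aq); Q = [K⁺]^3/[Au³⁺]^1.
From E = E° − (0.0592/n) log Q: log Q = (E° − E)·n/0.0592 = (+4.50 − (+4.473))·3/0.0592 = 1.3682.
So 1·log[Au³⁺] = 3·log(2) − log Q = 0.9031 − (1.3682) = -0.4651; [Au³⁺] = 10^(-0.4651) ≈ 0.34 M.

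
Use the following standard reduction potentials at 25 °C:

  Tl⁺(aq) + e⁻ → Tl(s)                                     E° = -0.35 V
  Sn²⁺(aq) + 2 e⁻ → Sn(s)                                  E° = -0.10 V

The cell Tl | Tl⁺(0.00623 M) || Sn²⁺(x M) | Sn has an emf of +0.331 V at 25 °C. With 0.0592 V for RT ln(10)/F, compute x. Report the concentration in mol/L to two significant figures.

Sn²⁺/Sn is the cathode, Tl⁺/Tl the anode: E°cell = +0.25 V, n = 2.
Overall reaction: Sn²⁺(aq) + 2 Tl(s) → Sn(s) + 2 Tl⁺(aq); Q = [Tl⁺]^2/[Sn²⁺]^1.
From E = E° − (0.0592/n) log Q: log Q = (E° − E)·n/0.0592 = (+0.25 − (+0.331))·2/0.0592 = -2.7365.
So 1·log[Sn²⁺] = 2·log(0.00623) − log Q = -4.4110 − (-2.7365) = -1.6745; [Sn²⁺] = 10^(-1.6745) ≈ 0.021 M.

0.021 M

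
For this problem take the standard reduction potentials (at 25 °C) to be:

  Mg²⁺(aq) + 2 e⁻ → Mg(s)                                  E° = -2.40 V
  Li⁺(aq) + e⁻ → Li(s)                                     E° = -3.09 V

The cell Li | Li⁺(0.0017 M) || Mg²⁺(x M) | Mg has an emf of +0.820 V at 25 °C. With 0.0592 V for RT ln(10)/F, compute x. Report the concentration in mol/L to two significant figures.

Mg²⁺/Mg is the cathode, Li⁺/Li the anode: E°cell = +0.69 V, n = 2.
Overall reaction: Mg²⁺(aq) + 2 Li(s) → Mg(s) + 2 Li⁺(aq); Q = [Li⁺]^2/[Mg²⁺]^1.
From E = E° − (0.0592/n) log Q: log Q = (E° − E)·n/0.0592 = (+0.69 − (+0.820))·2/0.0592 = -4.3919.
So 1·log[Mg²⁺] = 2·log(0.0017) − log Q = -5.5391 − (-4.3919) = -1.1472; [Mg²⁺] = 10^(-1.1472) ≈ 0.071 M.

0.071 M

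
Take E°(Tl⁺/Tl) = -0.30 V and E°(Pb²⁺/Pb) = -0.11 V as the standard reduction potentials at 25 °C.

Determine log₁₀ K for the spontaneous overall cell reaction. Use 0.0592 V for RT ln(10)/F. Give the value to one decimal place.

Cathode: Pb²⁺/Pb; anode: Tl⁺/Tl. E°cell = +0.19 V, n = 2.
log K = nE°cell / 0.0592 = (2)(+0.19) / 0.0592 = 6.4.

6.4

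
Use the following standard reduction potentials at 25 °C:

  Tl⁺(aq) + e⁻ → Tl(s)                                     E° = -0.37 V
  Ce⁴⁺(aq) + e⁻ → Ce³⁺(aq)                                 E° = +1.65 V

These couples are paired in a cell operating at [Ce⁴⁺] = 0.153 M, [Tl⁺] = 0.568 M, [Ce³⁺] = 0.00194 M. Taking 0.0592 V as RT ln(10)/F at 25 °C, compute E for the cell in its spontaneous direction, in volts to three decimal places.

+2.147 V

Ce⁴⁺/Ce³⁺ is the cathode (higher E°), Tl⁺/Tl the anode: E°cell = +1.65 − (-0.37) = +2.02 V, n = 1.
Overall: Ce⁴⁺(aq) + Tl(s) → Ce³⁺(aq) + Tl⁺(aq)
Q = [Ce³⁺]·[Tl⁺] / ([Ce⁴⁺]); log Q = -2.143.
E = E° − (0.0592/n) log Q = +2.02 − (0.0592/1)(-2.143) = +2.147 V.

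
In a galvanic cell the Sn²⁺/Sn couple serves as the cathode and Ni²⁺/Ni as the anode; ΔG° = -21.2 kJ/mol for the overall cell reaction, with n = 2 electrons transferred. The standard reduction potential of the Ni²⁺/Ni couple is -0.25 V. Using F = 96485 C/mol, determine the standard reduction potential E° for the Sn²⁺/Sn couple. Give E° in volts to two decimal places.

-0.14 V

E°cell = −ΔG°/(nF) = −(-21.2×10³)/((2)(96485)) = +0.110 V.
Since Sn²⁺/Sn is the cathode and Ni²⁺/Ni the anode, E°cell = E°(Sn²⁺/Sn) − E°(Ni²⁺/Ni).
So E°(Sn²⁺/Sn) = E°cell + E°(Ni²⁺/Ni) = +0.110 + (-0.25) = -0.14 V.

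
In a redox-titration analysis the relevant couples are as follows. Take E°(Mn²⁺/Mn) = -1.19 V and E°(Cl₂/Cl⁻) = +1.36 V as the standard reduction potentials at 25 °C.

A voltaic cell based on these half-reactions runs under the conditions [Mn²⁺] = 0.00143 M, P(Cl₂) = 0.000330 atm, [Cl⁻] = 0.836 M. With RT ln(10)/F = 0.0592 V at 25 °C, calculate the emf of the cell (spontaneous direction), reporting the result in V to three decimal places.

Cl₂/Cl⁻ is the cathode (higher E°), Mn²⁺/Mn the anode: E°cell = +1.36 − (-1.19) = +2.55 V, n = 2.
Overall: Cl₂(g) + Mn(s) → 2 Cl⁻(aq) + Mn²⁺(aq)
Q = [Cl⁻]^2·[Mn²⁺] / (P(Cl₂)); log Q = 0.481.
E = E° − (0.0592/n) log Q = +2.55 − (0.0592/2)(0.481) = +2.536 V.

+2.536 V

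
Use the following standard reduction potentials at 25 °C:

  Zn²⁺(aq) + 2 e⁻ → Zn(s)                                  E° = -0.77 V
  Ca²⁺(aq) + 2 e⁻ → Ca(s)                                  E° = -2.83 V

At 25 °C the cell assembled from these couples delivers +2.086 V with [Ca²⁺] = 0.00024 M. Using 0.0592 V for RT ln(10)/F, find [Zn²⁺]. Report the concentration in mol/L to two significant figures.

0.0018 M

Zn²⁺/Zn is the cathode, Ca²⁺/Ca the anode: E°cell = +2.06 V, n = 2.
Overall reaction: Zn²⁺(aq) + Ca(s) → Zn(s) + Ca²⁺(aq); Q = [Ca²⁺]^1/[Zn²⁺]^1.
From E = E° − (0.0592/n) log Q: log Q = (E° − E)·n/0.0592 = (+2.06 − (+2.086))·2/0.0592 = -0.8784.
So 1·log[Zn²⁺] = 1·log(0.00024) − log Q = -3.6198 − (-0.8784) = -2.7414; [Zn²⁺] = 10^(-2.7414) ≈ 0.0018 M.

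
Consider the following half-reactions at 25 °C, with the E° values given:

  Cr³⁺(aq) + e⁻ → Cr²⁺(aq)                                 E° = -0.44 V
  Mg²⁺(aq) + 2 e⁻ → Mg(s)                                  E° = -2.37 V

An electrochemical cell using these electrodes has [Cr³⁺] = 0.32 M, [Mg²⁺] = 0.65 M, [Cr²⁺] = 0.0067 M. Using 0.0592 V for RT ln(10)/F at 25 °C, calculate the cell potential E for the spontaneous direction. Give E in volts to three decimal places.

Cr³⁺/Cr²⁺ is the cathode (higher E°), Mg²⁺/Mg the anode: E°cell = -0.44 − (-2.37) = +1.93 V, n = 2.
Overall: 2 Cr³⁺(aq) + Mg(s) → 2 Cr²⁺(aq) + Mg²⁺(aq)
Q = [Cr²⁺]^2·[Mg²⁺] / ([Cr³⁺]^2); log Q = -3.545.
E = E° − (0.0592/n) log Q = +1.93 − (0.0592/2)(-3.545) = +2.035 V.

+2.035 V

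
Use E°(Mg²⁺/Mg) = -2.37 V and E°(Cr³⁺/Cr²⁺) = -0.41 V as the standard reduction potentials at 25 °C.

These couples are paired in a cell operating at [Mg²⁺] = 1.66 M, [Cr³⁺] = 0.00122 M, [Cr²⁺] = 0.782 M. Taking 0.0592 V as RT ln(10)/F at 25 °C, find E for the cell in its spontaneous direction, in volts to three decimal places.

Cr³⁺/Cr²⁺ is the cathode (higher E°), Mg²⁺/Mg the anode: E°cell = -0.41 − (-2.37) = +1.96 V, n = 2.
Overall: 2 Cr³⁺(aq) + Mg(s) → 2 Cr²⁺(aq) + Mg²⁺(aq)
Q = [Cr²⁺]^2·[Mg²⁺] / ([Cr³⁺]^2); log Q = 5.834.
E = E° − (0.0592/n) log Q = +1.96 − (0.0592/2)(5.834) = +1.787 V.

+1.787 V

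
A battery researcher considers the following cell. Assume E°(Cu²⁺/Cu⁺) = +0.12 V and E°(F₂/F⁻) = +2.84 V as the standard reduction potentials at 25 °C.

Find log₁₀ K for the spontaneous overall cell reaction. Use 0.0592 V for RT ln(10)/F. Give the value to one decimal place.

91.9

Cathode: F₂/F⁻; anode: Cu²⁺/Cu⁺. E°cell = +2.72 V, n = 2.
log K = nE°cell / 0.0592 = (2)(+2.72) / 0.0592 = 91.9.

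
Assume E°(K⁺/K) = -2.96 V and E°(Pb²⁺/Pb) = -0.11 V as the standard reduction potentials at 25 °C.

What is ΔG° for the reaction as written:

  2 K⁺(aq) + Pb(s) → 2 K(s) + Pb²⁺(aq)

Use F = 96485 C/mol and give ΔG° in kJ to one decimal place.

As written, K⁺/K is reduced (cathode) and Pb²⁺/Pb is oxidised (anode), so E°cell = (-2.96) − (-0.11) = -2.85 V.
Balancing electrons gives n = 2.
ΔG° = −nFE° = −(2)(96485)(-2.85) = 549,964 J = +550.0 kJ.

+550.0 kJ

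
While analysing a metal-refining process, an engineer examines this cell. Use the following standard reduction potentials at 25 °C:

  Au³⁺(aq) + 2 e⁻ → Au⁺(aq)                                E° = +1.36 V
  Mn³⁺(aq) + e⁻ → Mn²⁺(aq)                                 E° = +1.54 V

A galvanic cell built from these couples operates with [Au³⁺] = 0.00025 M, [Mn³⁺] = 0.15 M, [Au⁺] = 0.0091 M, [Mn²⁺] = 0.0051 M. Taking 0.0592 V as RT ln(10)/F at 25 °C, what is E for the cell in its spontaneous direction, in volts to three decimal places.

Mn³⁺/Mn²⁺ is the cathode (higher E°), Au³⁺/Au⁺ the anode: E°cell = +1.54 − (+1.36) = +0.18 V, n = 2.
Overall: 2 Mn³⁺(aq) + Au⁺(aq) → 2 Mn²⁺(aq) + Au³⁺(aq)
Q = [Mn²⁺]^2·[Au³⁺] / ([Mn³⁺]^2·[Au⁺]); log Q = -4.498.
E = E° − (0.0592/n) log Q = +0.18 − (0.0592/2)(-4.498) = +0.313 V.

+0.313 V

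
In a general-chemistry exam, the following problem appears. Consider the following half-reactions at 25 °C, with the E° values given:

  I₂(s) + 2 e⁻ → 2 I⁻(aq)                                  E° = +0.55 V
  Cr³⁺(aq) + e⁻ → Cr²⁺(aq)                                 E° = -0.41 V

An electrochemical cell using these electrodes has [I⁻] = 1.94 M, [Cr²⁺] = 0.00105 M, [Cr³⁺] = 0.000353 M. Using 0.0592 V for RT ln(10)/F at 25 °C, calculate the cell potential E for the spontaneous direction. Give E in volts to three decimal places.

I₂/I⁻ is the cathode (higher E°), Cr³⁺/Cr²⁺ the anode: E°cell = +0.55 − (-0.41) = +0.96 V, n = 2.
Overall: I₂(s) + 2 Cr²⁺(aq) → 2 I⁻(aq) + 2 Cr³⁺(aq)
Q = [I⁻]^2·[Cr³⁺]^2 / ([Cr²⁺]^2); log Q = -0.371.
E = E° − (0.0592/n) log Q = +0.96 − (0.0592/2)(-0.371) = +0.971 V.

+0.971 V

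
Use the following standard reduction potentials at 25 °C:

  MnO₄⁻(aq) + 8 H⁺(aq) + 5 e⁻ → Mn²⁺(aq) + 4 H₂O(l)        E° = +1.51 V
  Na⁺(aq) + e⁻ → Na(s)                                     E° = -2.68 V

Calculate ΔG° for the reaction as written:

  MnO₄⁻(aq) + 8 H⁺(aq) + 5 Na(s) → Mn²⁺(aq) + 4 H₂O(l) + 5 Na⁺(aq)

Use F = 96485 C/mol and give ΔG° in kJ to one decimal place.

As written, MnO₄⁻/Mn²⁺ is reduced (cathode) and Na⁺/Na is oxidised (anode), so E°cell = (+1.51) − (-2.68) = +4.19 V.
Balancing electrons gives n = 5.
ΔG° = −nFE° = −(5)(96485)(+4.19) = -2,021,361 J = -2021.4 kJ.

-2021.4 kJ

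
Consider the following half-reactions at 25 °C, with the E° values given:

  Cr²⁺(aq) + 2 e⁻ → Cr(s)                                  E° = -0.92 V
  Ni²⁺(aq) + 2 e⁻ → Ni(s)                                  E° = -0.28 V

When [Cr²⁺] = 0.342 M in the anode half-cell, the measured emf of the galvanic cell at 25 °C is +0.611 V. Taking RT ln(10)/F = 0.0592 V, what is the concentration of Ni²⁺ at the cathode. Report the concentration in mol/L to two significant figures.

Ni²⁺/Ni is the cathode, Cr²⁺/Cr the anode: E°cell = +0.64 V, n = 2.
Overall reaction: Ni²⁺(aq) + Cr(s) → Ni(s) + Cr²⁺(aq); Q = [Cr²⁺]^1/[Ni²⁺]^1.
From E = E° − (0.0592/n) log Q: log Q = (E° − E)·n/0.0592 = (+0.64 − (+0.611))·2/0.0592 = 0.9797.
So 1·log[Ni²⁺] = 1·log(0.342) − log Q = -0.4660 − (0.9797) = -1.4457; [Ni²⁺] = 10^(-1.4457) ≈ 0.036 M.

0.036 M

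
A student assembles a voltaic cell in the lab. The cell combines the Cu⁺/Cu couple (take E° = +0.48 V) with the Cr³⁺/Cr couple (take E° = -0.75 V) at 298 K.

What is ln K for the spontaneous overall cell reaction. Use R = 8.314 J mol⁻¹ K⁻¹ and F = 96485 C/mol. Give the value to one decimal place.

143.7

Cathode: Cu⁺/Cu; anode: Cr³⁺/Cr. E°cell = (+0.48) − (-0.75) = +1.23 V, with n = 3.
ΔG° = −nFE° = −RT ln K, so ln K = nFE°/(RT) = (3)(96485)(+1.23) / ((8.314)(298)) = 143.701.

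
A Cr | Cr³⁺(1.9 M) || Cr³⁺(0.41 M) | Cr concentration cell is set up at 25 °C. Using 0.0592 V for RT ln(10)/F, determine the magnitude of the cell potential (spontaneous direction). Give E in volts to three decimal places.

For a concentration cell E°cell = 0. The 1.9 M side is the cathode (reduction is favoured where [Cr³⁺] is higher).
With n = 3, E = −(0.0592/3) log([Cr³⁺]ₐₙ/[Cr³⁺]꜀ₐₜ) = −(0.0592/3) log(0.41/1.9) = −(0.0592/3)(-0.666) = +0.013 V.

+0.013 V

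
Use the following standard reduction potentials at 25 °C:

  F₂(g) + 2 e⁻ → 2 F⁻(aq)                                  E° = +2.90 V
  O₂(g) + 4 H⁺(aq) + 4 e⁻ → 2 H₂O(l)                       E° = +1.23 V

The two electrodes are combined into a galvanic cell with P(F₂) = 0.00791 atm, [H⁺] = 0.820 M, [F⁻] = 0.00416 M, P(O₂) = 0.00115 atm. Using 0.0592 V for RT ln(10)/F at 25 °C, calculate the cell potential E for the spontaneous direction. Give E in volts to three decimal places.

F₂/F⁻ is the cathode (higher E°), O₂/H₂O the anode: E°cell = +2.90 − (+1.23) = +1.67 V, n = 4.
Overall: 2 F₂(g) + 2 H₂O(l) → 4 F⁻(aq) + O₂(g) + 4 H⁺(aq)
Q = [F⁻]^4·P(O₂)·[H⁺]^4 / (P(F₂)^2); log Q = -8.604.
E = E° − (0.0592/n) log Q = +1.67 − (0.0592/4)(-8.604) = +1.797 V.

+1.797 V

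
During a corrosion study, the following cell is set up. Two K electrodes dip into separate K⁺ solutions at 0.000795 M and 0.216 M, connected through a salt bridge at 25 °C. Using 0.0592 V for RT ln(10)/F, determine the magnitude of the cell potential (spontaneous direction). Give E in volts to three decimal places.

+0.144 V

For a concentration cell E°cell = 0. The 0.216 M side is the cathode (reduction is favoured where [K⁺] is higher).
With n = 1, E = −(0.0592/1) log([K⁺]ₐₙ/[K⁺]꜀ₐₜ) = −(0.0592/1) log(0.000795/0.216) = −(0.0592/1)(-2.434) = +0.144 V.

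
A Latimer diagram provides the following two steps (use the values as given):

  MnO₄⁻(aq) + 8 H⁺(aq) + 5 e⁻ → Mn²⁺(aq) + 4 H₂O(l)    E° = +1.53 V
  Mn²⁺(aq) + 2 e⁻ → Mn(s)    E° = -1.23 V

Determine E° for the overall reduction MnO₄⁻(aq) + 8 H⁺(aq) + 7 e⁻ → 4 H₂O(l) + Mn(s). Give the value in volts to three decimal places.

Adding the free-energy changes (−nFE°) of the two steps gives −n₃FE°₃ = −n₁FE°₁ − n₂FE°₂.
E°₃ = (5×+1.53 + 2×-1.23) / 7 = (+5.190) / 7 = +0.741 V.

+0.741 V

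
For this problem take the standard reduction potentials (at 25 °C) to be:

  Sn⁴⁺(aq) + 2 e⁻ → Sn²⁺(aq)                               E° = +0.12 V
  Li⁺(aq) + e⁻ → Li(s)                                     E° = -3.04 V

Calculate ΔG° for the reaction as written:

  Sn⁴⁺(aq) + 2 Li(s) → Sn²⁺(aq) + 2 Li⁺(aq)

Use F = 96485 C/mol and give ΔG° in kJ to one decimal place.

As written, Sn⁴⁺/Sn²⁺ is reduced (cathode) and Li⁺/Li is oxidised (anode), so E°cell = (+0.12) − (-3.04) = +3.16 V.
Balancing electrons gives n = 2.
ΔG° = −nFE° = −(2)(96485)(+3.16) = -609,785 J = -609.8 kJ.

-609.8 kJ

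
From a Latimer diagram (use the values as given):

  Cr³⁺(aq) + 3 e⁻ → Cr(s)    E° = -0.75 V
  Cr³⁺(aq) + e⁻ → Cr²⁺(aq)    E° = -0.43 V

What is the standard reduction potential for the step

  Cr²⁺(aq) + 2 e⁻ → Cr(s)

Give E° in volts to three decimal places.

-0.910 V

Sequential free energies add, so n₃E°₃ = n₁E°₁ + n₂E°₂.
With n₃ = 3, and the known step contributing 1×(-0.43) V, the unknown satisfies 2·E° = 3×(-0.75) − 1×(-0.43) = -1.820.
E° = -1.820 / 2 = -0.910 V.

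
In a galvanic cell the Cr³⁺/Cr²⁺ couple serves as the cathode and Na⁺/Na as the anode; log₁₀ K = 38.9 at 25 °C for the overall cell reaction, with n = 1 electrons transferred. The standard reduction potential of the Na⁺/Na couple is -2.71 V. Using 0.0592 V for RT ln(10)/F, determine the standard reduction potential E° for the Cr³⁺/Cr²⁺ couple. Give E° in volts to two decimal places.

-0.41 V

E°cell = (0.0592/n)·log K = (0.0592/1)(38.9) = +2.303 V.
Since Cr³⁺/Cr²⁺ is the cathode and Na⁺/Na the anode, E°cell = E°(Cr³⁺/Cr²⁺) − E°(Na⁺/Na).
So E°(Cr³⁺/Cr²⁺) = E°cell + E°(Na⁺/Na) = +2.303 + (-2.71) = -0.41 V.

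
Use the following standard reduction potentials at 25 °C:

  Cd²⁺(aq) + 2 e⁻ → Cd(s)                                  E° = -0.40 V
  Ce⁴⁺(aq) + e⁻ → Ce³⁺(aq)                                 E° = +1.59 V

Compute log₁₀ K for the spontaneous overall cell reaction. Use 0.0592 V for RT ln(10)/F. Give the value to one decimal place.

Cathode: Ce⁴⁺/Ce³⁺; anode: Cd²⁺/Cd. E°cell = +1.99 V, n = 2.
log K = nE°cell / 0.0592 = (2)(+1.99) / 0.0592 = 67.2.

67.2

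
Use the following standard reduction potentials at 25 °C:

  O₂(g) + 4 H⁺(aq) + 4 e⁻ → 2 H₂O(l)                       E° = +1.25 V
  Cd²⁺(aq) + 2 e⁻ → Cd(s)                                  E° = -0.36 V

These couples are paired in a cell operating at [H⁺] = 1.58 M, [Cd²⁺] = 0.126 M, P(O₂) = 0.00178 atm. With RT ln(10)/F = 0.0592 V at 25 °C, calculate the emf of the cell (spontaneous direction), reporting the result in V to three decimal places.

O₂/H₂O is the cathode (higher E°), Cd²⁺/Cd the anode: E°cell = +1.25 − (-0.36) = +1.61 V, n = 4.
Overall: O₂(g) + 4 H⁺(aq) + 2 Cd(s) → 2 H₂O(l) + 2 Cd²⁺(aq)
Q = [Cd²⁺]^2 / (P(O₂)·[H⁺]^4); log Q = 0.156.
E = E° − (0.0592/n) log Q = +1.61 − (0.0592/4)(0.156) = +1.608 V.

+1.608 V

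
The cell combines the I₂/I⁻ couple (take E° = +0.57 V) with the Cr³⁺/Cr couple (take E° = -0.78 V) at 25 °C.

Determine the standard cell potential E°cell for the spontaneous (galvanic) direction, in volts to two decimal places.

The I₂/I⁻ couple has the higher reduction potential, so it is the cathode; Cr³⁺/Cr is oxidised at the anode.
E°cell = E°(cathode) − E°(anode) = (+0.57) − (-0.78) = +1.35 V.

+1.35 V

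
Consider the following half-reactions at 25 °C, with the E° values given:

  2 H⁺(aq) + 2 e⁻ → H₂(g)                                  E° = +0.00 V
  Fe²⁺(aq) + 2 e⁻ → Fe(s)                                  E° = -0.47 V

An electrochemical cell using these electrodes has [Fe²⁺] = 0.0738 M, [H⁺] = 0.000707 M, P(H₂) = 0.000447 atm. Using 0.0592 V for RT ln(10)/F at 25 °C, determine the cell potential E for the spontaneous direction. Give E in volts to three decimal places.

+0.416 V

H⁺/H₂ is the cathode (higher E°), Fe²⁺/Fe the anode: E°cell = +0.00 − (-0.47) = +0.47 V, n = 2.
Overall: 2 H⁺(aq) + Fe(s) → H₂(g) + Fe²⁺(aq)
Q = P(H₂)·[Fe²⁺] / ([H⁺]^2); log Q = 1.820.
E = E° − (0.0592/n) log Q = +0.47 − (0.0592/2)(1.820) = +0.416 V.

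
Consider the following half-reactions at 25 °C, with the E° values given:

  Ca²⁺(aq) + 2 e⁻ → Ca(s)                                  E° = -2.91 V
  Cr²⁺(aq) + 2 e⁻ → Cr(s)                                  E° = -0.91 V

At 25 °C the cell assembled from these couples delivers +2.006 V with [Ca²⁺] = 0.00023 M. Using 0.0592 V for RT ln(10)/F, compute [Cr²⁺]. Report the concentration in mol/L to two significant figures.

0.00037 M

Cr²⁺/Cr is the cathode, Ca²⁺/Ca the anode: E°cell = +2.00 V, n = 2.
Overall reaction: Cr²⁺(aq) + Ca(s) → Cr(s) + Ca²⁺(aq); Q = [Ca²⁺]^1/[Cr²⁺]^1.
From E = E° − (0.0592/n) log Q: log Q = (E° − E)·n/0.0592 = (+2.00 − (+2.006))·2/0.0592 = -0.2027.
So 1·log[Cr²⁺] = 1·log(0.00023) − log Q = -3.6383 − (-0.2027) = -3.4356; [Cr²⁺] = 10^(-3.4356) ≈ 0.00037 M.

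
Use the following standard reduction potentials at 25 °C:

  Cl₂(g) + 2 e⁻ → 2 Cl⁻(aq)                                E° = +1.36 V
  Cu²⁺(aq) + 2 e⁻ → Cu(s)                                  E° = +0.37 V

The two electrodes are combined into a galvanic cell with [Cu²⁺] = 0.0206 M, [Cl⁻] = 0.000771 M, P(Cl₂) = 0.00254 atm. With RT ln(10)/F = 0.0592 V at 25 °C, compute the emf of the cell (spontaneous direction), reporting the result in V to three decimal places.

Cl₂/Cl⁻ is the cathode (higher E°), Cu²⁺/Cu the anode: E°cell = +1.36 − (+0.37) = +0.99 V, n = 2.
Overall: Cl₂(g) + Cu(s) → 2 Cl⁻(aq) + Cu²⁺(aq)
Q = [Cl⁻]^2·[Cu²⁺] / (P(Cl₂)); log Q = -5.317.
E = E° − (0.0592/n) log Q = +0.99 − (0.0592/2)(-5.317) = +1.147 V.

+1.147 V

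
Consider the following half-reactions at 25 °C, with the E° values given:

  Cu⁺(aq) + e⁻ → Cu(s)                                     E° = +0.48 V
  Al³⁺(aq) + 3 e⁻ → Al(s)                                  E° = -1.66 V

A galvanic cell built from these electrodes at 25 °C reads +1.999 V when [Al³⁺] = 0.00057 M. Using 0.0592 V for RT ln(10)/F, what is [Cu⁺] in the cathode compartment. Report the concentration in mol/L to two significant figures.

0.00034 M

Cu⁺/Cu is the cathode, Al³⁺/Al the anode: E°cell = +2.14 V, n = 3.
Overall reaction: 3 Cu⁺(aq) + Al(s) → 3 Cu(s) + Al³⁺(aq); Q = [Al³⁺]^1/[Cu⁺]^3.
From E = E° − (0.0592/n) log Q: log Q = (E° − E)·n/0.0592 = (+2.14 − (+1.999))·3/0.0592 = 7.1453.
So 3·log[Cu⁺] = 1·log(0.00057) − log Q = -3.2441 − (7.1453) = -10.3894; log[Cu⁺] = -10.3894 / 3 = -3.4631; [Cu⁺] = 10^(-3.4631) ≈ 0.00034 M.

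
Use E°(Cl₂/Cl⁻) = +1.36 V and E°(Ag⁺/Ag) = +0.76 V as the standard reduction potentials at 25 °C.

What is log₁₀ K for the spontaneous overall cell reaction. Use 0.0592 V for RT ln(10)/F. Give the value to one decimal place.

20.3

Cathode: Cl₂/Cl⁻; anode: Ag⁺/Ag. E°cell = +0.60 V, n = 2.
log K = nE°cell / 0.0592 = (2)(+0.60) / 0.0592 = 20.3.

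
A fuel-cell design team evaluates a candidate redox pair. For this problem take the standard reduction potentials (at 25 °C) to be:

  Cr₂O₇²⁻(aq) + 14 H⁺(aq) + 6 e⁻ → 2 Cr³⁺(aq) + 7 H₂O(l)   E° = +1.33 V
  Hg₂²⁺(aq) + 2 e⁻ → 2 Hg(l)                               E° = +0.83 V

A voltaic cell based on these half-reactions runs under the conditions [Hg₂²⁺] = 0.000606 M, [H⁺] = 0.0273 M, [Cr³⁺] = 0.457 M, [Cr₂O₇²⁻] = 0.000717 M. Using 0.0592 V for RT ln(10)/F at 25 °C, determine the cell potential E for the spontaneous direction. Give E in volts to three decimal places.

+0.355 V

Cr₂O₇²⁻/Cr³⁺ is the cathode (higher E°), Hg₂²⁺/Hg the anode: E°cell = +1.33 − (+0.83) = +0.50 V, n = 6.
Overall: Cr₂O₇²⁻(aq) + 14 H⁺(aq) + 6 Hg(l) → 2 Cr³⁺(aq) + 7 H₂O(l) + 3 Hg₂²⁺(aq)
Q = [Cr³⁺]^2·[Hg₂²⁺]^3 / ([Cr₂O₇²⁻]·[H⁺]^14); log Q = 14.705.
E = E° − (0.0592/n) log Q = +0.50 − (0.0592/6)(14.705) = +0.355 V.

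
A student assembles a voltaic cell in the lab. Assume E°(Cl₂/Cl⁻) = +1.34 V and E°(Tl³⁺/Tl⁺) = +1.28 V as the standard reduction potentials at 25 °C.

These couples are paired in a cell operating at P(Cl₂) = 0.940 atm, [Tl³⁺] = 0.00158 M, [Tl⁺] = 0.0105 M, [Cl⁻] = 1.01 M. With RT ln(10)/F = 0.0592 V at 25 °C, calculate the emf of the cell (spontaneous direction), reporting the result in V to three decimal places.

Cl₂/Cl⁻ is the cathode (higher E°), Tl³⁺/Tl⁺ the anode: E°cell = +1.34 − (+1.28) = +0.06 V, n = 2.
Overall: Cl₂(g) + Tl⁺(aq) → 2 Cl⁻(aq) + Tl³⁺(aq)
Q = [Cl⁻]^2·[Tl³⁺] / (P(Cl₂)·[Tl⁺]); log Q = -0.787.
E = E° − (0.0592/n) log Q = +0.06 − (0.0592/2)(-0.787) = +0.083 V.

+0.083 V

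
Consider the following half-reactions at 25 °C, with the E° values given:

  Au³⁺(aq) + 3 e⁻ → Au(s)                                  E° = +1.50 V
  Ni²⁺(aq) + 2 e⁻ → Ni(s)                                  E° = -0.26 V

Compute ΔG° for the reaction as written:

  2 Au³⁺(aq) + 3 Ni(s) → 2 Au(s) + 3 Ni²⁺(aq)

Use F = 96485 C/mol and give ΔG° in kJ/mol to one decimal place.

As written, Au³⁺/Au is reduced (cathode) and Ni²⁺/Ni is oxidised (anode), so E°cell = (+1.50) − (-0.26) = +1.76 V.
Balancing electrons gives n = 6.
ΔG° = −nFE° = −(6)(96485)(+1.76) = -1,018,882 J = -1018.9 kJ/mol.

-1018.9 kJ/mol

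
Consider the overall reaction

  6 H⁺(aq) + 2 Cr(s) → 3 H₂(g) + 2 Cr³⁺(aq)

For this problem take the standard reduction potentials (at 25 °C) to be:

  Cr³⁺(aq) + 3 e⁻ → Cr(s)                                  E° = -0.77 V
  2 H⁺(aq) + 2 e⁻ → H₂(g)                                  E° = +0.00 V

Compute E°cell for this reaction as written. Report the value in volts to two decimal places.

+0.77 V

The H⁺/H₂ couple has the higher reduction potential, so it is the cathode; Cr³⁺/Cr is oxidised at the anode.
E°cell = E°(cathode) − E°(anode) = (+0.00) − (-0.77) = +0.77 V.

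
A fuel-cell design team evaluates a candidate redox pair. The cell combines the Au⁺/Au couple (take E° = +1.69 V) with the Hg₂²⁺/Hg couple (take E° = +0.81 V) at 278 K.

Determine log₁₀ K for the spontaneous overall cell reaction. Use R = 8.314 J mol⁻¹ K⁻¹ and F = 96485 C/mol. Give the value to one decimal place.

31.9

Cathode: Au⁺/Au; anode: Hg₂²⁺/Hg. E°cell = (+1.69) − (+0.81) = +0.88 V, with n = 2.
ΔG° = −nFE° = −RT ln K, so ln K = nFE°/(RT) = (2)(96485)(+0.88) / ((8.314)(278)) = 73.471.
log₁₀ K = 73.471 / ln 10 = 31.9.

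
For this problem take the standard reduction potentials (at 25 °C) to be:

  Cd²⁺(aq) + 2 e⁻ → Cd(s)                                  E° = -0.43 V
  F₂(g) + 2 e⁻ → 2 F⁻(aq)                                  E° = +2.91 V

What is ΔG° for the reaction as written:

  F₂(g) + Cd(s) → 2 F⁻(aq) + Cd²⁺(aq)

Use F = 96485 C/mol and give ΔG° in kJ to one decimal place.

-644.5 kJ

As written, F₂/F⁻ is reduced (cathode) and Cd²⁺/Cd is oxidised (anode), so E°cell = (+2.91) − (-0.43) = +3.34 V.
Balancing electrons gives n = 2.
ΔG° = −nFE° = −(2)(96485)(+3.34) = -644,520 J = -644.5 kJ.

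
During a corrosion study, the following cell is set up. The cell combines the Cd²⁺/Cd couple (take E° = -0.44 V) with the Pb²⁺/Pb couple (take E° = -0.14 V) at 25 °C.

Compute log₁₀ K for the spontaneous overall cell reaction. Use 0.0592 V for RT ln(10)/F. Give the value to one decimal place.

10.1

Cathode: Pb²⁺/Pb; anode: Cd²⁺/Cd. E°cell = +0.30 V, n = 2.
log K = nE°cell / 0.0592 = (2)(+0.30) / 0.0592 = 10.1.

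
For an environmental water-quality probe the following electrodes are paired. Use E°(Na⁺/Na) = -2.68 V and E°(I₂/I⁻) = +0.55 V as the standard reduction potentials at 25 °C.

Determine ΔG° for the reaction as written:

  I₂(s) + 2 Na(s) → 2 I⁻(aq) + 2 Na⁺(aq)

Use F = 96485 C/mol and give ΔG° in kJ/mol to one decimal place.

-623.3 kJ/mol

As written, I₂/I⁻ is reduced (cathode) and Na⁺/Na is oxidised (anode), so E°cell = (+0.55) − (-2.68) = +3.23 V.
Balancing electrons gives n = 2.
ΔG° = −nFE° = −(2)(96485)(+3.23) = -623,293 J = -623.3 kJ/mol.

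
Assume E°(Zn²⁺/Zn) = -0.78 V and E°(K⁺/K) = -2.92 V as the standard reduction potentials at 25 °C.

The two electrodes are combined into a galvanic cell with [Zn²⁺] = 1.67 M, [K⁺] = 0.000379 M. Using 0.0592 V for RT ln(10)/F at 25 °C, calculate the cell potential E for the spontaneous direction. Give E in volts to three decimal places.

Zn²⁺/Zn is the cathode (higher E°), K⁺/K the anode: E°cell = -0.78 − (-2.92) = +2.14 V, n = 2.
Overall: Zn²⁺(aq) + 2 K(s) → Zn(s) + 2 K⁺(aq)
Q = [K⁺]^2 / ([Zn²⁺]); log Q = -7.065.
E = E° − (0.0592/n) log Q = +2.14 − (0.0592/2)(-7.065) = +2.349 V.

+2.349 V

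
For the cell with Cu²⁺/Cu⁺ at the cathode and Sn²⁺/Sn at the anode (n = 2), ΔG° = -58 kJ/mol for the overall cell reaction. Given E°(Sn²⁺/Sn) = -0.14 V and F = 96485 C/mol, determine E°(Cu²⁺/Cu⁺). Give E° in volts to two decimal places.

+0.16 V

E°cell = −ΔG°/(nF) = −(-58×10³)/((2)(96485)) = +0.301 V.
Since Cu²⁺/Cu⁺ is the cathode and Sn²⁺/Sn the anode, E°cell = E°(Cu²⁺/Cu⁺) − E°(Sn²⁺/Sn).
So E°(Cu²⁺/Cu⁺) = E°cell + E°(Sn²⁺/Sn) = +0.301 + (-0.14) = +0.16 V.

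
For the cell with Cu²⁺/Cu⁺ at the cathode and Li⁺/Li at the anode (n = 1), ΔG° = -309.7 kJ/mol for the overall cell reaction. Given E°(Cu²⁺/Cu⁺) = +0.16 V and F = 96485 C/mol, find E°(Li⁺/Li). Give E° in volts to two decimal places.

E°cell = −ΔG°/(nF) = −(-309.7×10³)/((1)(96485)) = +3.210 V.
Since Cu²⁺/Cu⁺ is the cathode and Li⁺/Li the anode, E°cell = E°(Cu²⁺/Cu⁺) − E°(Li⁺/Li).
So E°(Li⁺/Li) = E°(Cu²⁺/Cu⁺) − E°cell = (+0.16) − (+3.210) = -3.05 V.

-3.05 V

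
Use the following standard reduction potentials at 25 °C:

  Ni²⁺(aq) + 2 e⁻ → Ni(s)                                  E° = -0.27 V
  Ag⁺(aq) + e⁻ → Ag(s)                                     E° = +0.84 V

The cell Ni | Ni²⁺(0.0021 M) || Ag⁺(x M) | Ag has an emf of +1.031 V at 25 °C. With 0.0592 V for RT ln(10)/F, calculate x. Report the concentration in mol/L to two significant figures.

0.0021 M

Ag⁺/Ag is the cathode, Ni²⁺/Ni the anode: E°cell = +1.11 V, n = 2.
Overall reaction: 2 Ag⁺(aq) + Ni(s) → 2 Ag(s) + Ni²⁺(aq); Q = [Ni²⁺]^1/[Ag⁺]^2.
From E = E° − (0.0592/n) log Q: log Q = (E° − E)·n/0.0592 = (+1.11 − (+1.031))·2/0.0592 = 2.6689.
So 2·log[Ag⁺] = 1·log(0.0021) − log Q = -2.6778 − (2.6689) = -5.3467; log[Ag⁺] = -5.3467 / 2 = -2.6734; [Ag⁺] = 10^(-2.6734) ≈ 0.0021 M.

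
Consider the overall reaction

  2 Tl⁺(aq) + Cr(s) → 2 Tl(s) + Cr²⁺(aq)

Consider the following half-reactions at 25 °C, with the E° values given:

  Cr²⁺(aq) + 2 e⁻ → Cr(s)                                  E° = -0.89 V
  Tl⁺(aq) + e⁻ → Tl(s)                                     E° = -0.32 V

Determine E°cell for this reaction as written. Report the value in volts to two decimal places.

The Tl⁺/Tl couple has the higher reduction potential, so it is the cathode; Cr²⁺/Cr is oxidised at the anode.
E°cell = E°(cathode) − E°(anode) = (-0.32) − (-0.89) = +0.57 V.

+0.57 V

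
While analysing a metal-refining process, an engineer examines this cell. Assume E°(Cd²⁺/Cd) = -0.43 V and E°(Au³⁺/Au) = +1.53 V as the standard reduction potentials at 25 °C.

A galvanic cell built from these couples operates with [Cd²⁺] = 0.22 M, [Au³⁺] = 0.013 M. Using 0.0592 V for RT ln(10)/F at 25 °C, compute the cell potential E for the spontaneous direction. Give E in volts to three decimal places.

+1.942 V

Au³⁺/Au is the cathode (higher E°), Cd²⁺/Cd the anode: E°cell = +1.53 − (-0.43) = +1.96 V, n = 6.
Overall: 2 Au³⁺(aq) + 3 Cd(s) → 2 Au(s) + 3 Cd²⁺(aq)
Q = [Cd²⁺]^3 / ([Au³⁺]^2); log Q = 1.799.
E = E° − (0.0592/n) log Q = +1.96 − (0.0592/6)(1.799) = +1.942 V.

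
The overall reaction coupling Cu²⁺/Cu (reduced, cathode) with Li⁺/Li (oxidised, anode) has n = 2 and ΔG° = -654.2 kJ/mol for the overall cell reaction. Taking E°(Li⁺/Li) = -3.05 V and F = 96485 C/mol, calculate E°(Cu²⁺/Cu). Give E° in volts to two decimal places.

E°cell = −ΔG°/(nF) = −(-654.2×10³)/((2)(96485)) = +3.390 V.
Since Cu²⁺/Cu is the cathode and Li⁺/Li the anode, E°cell = E°(Cu²⁺/Cu) − E°(Li⁺/Li).
So E°(Cu²⁺/Cu) = E°cell + E°(Li⁺/Li) = +3.390 + (-3.05) = +0.34 V.

+0.34 V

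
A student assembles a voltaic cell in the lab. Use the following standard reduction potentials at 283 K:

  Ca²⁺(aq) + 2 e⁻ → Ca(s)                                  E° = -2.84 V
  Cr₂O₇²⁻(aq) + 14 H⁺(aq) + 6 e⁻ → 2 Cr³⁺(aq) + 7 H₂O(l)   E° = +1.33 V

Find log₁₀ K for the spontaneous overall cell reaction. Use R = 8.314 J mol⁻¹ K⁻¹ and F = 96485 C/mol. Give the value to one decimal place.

445.6

Cathode: Cr₂O₇²⁻/Cr³⁺; anode: Ca²⁺/Ca. E°cell = (+1.33) − (-2.84) = +4.17 V, with n = 6.
ΔG° = −nFE° = −RT ln K, so ln K = nFE°/(RT) = (6)(96485)(+4.17) / ((8.314)(283)) = 1026.008.
log₁₀ K = 1026.008 / ln 10 = 445.6.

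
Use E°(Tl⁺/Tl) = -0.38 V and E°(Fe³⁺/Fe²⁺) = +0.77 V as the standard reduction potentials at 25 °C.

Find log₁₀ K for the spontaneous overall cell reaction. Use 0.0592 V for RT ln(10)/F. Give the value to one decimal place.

Cathode: Fe³⁺/Fe²⁺; anode: Tl⁺/Tl. E°cell = +1.15 V, n = 1.
log K = nE°cell / 0.0592 = (1)(+1.15) / 0.0592 = 19.4.

19.4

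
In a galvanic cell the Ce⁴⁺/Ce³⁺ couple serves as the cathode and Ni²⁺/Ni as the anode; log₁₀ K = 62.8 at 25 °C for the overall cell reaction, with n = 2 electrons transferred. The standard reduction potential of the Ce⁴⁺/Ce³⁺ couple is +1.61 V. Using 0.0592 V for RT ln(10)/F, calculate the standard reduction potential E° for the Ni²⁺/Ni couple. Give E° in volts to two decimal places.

-0.25 V

E°cell = (0.0592/n)·log K = (0.0592/2)(62.8) = +1.859 V.
Since Ce⁴⁺/Ce³⁺ is the cathode and Ni²⁺/Ni the anode, E°cell = E°(Ce⁴⁺/Ce³⁺) − E°(Ni²⁺/Ni).
So E°(Ni²⁺/Ni) = E°(Ce⁴⁺/Ce³⁺) − E°cell = (+1.61) − (+1.859) = -0.25 V.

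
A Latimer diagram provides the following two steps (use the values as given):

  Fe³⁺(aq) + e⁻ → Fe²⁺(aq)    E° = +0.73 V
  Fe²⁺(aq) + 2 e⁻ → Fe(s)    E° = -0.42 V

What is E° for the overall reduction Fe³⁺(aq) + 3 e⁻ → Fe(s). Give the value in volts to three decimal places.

-0.037 V

Adding the free-energy changes (−nFE°) of the two steps gives −n₃FE°₃ = −n₁FE°₁ − n₂FE°₂.
E°₃ = (1×+0.73 + 2×-0.42) / 3 = (-0.110) / 3 = -0.037 V.
E° values themselves are not directly additive — weighting by electron count is essential.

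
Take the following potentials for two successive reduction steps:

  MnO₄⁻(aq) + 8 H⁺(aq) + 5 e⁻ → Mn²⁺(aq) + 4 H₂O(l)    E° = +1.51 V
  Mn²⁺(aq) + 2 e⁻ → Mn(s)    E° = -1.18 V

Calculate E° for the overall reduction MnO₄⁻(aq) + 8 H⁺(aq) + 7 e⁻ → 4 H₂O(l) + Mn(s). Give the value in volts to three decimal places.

Standard free energies of sequential steps add: ΔG°₃ = ΔG°₁ + ΔG°₂, so n₃E°₃ = n₁E°₁ + n₂E°₂.
E°₃ = (5×+1.51 + 2×-1.18) / 7 = (+5.190) / 7 = +0.741 V.
E° values themselves are not directly additive — weighting by electron count is essential.

+0.741 V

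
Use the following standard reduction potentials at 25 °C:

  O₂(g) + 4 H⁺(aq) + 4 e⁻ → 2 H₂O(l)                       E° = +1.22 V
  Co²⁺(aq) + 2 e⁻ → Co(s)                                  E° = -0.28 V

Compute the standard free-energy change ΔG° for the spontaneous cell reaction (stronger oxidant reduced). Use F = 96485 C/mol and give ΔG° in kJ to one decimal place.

-578.9 kJ

O₂/H₂O (E° = +1.22 V) is the cathode; Co²⁺/Co (E° = -0.28 V) is the anode, so E°cell = +1.50 V.
Balancing electrons gives n = 4 (lcm of 4 and 2).
ΔG° = −nFE° = −(4)(96485)(+1.50) = -578,910 J = -578.9 kJ.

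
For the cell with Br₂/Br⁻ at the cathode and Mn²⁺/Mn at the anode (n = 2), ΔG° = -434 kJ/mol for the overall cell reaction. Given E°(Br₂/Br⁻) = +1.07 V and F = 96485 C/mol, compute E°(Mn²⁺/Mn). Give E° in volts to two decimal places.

-1.18 V

E°cell = −ΔG°/(nF) = −(-434×10³)/((2)(96485)) = +2.249 V.
Since Br₂/Br⁻ is the cathode and Mn²⁺/Mn the anode, E°cell = E°(Br₂/Br⁻) − E°(Mn²⁺/Mn).
So E°(Mn²⁺/Mn) = E°(Br₂/Br⁻) − E°cell = (+1.07) − (+2.249) = -1.18 V.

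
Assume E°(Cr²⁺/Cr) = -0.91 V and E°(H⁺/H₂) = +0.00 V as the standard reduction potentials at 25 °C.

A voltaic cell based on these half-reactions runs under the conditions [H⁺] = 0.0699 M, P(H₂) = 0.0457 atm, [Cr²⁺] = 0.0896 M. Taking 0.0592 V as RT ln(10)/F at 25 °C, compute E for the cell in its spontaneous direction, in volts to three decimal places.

H⁺/H₂ is the cathode (higher E°), Cr²⁺/Cr the anode: E°cell = +0.00 − (-0.91) = +0.91 V, n = 2.
Overall: 2 H⁺(aq) + Cr(s) → H₂(g) + Cr²⁺(aq)
Q = P(H₂)·[Cr²⁺] / ([H⁺]^2); log Q = -0.077.
E = E° − (0.0592/n) log Q = +0.91 − (0.0592/2)(-0.077) = +0.912 V.

+0.912 V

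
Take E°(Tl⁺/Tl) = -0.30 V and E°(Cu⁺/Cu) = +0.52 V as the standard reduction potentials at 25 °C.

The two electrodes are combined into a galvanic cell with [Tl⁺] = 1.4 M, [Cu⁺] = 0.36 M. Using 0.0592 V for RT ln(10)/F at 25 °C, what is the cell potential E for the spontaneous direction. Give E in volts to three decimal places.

Cu⁺/Cu is the cathode (higher E°), Tl⁺/Tl the anode: E°cell = +0.52 − (-0.30) = +0.82 V, n = 1.
Overall: Cu⁺(aq) + Tl(s) → Cu(s) + Tl⁺(aq)
Q = [Tl⁺] / ([Cu⁺]); log Q = 0.590.
E = E° − (0.0592/n) log Q = +0.82 − (0.0592/1)(0.590) = +0.785 V.

+0.785 V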